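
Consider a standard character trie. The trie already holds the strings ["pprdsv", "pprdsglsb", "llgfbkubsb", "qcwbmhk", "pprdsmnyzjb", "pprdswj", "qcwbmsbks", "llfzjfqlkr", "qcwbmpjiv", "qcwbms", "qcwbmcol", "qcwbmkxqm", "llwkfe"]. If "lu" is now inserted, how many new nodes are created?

Walking "lu" from the root, the first 1 characters ("l") follow existing edges; "u" is the first miss.
Each of the 1 remaining characters creates one node.

1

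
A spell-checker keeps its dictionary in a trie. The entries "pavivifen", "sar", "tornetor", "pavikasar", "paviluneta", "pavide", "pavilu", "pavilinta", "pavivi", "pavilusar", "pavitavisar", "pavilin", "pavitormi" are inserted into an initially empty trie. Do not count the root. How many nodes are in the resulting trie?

51

For each word, the new-node count is its length minus the longest prefix already in the trie:
  "pavivifen" → 9 new (p, a, v, i, v, i, f, e, n)
  "sar" → 3 new (s, a, r)
  "tornetor" → 8 new (t, o, r, n, e, t, o, r)
  "pavikasar" → prefix "pavi" already present; 5 new (k, a, s, a, r)
  "paviluneta" → prefix "pavi" already present; 6 new (l, u, n, e, t, a)
  "pavide" → prefix "pavi" already present; 2 new (d, e)
  "pavilu" → prefix "pavilu" already present; 0 new (none)
  "pavilinta" → prefix "pavil" already present; 4 new (i, n, t, a)
  "pavivi" → prefix "pavivi" already present; 0 new (none)
  "pavilusar" → prefix "pavilu" already present; 3 new (s, a, r)
  "pavitavisar" → prefix "pavi" already present; 7 new (t, a, v, i, s, a, r)
  "pavilin" → prefix "pavilin" already present; 0 new (none)
  "pavitormi" → prefix "pavit" already present; 4 new (o, r, m, i)
Total nodes = 9 + 3 + 8 + 5 + 6 + 2 + 0 + 4 + 0 + 3 + 7 + 0 + 4 = 51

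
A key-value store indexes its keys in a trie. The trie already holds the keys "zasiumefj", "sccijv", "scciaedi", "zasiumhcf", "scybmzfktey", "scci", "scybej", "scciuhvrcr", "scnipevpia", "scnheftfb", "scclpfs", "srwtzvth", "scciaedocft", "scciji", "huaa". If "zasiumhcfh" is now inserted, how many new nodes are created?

1

The longest prefix of "zasiumhcfh" already in the trie is "zasiumhcf" (length 9).
New nodes needed: |"zasiumhcfh"| − 9 = 10 − 9 = 1.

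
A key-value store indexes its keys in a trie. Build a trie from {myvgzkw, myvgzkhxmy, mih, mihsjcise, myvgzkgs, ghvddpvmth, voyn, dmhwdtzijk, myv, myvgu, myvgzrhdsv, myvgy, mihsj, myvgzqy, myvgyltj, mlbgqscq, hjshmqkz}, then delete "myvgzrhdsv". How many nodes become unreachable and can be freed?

Walk "myvgzrhdsv" from the leaf back toward the root, removing each node that no remaining word uses.
The suffix "rhdsv" (5 nodes) is used only by "myvgzrhdsv"; the node for "myvgz" still has the child "k", so pruning stops there.
Nodes removed: 5

5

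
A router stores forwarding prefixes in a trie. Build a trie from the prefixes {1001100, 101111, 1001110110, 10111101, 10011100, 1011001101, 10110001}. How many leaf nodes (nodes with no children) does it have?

A leaf is a node with no children — equivalently, the end of a word that is not a proper prefix of any other stored word.
Those words: "1001100", "10011100", "1001110110", "10110001", "1011001101", "10111101"
Leaf count: 6

6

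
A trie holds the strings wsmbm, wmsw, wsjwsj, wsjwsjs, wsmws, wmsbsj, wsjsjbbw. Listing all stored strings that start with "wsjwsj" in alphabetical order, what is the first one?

Filter for "wsjwsj…" and sort: "wsjwsj", "wsjwsjs"
Position 1: wsjwsj

wsjwsj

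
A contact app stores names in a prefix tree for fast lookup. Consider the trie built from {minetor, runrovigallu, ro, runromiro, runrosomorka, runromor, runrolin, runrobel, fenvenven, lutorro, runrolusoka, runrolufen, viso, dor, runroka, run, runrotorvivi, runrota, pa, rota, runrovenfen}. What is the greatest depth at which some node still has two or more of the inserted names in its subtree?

7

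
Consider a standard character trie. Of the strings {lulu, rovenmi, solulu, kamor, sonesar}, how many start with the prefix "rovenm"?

1

Traverse to the node for "rovenm", then collect every word in that subtree.
Matches: "rovenmi"
Count: 1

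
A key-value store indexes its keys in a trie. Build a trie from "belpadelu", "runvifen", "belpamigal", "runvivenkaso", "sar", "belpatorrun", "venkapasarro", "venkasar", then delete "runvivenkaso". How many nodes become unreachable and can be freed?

7

Walk "runvivenkaso" from the leaf back toward the root, removing each node that no remaining word uses.
The suffix "venkaso" (7 nodes) is used only by "runvivenkaso"; the node for "runvi" still has the child "f", so pruning stops there.
Nodes removed: 7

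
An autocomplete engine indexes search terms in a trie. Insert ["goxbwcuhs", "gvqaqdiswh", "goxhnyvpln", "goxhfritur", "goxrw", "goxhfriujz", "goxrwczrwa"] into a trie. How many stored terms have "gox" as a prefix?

Filter for entries beginning with "gox":
Matches: "goxbwcuhs", "goxhfritur", "goxhfriujz", "goxhnyvpln", "goxrw", "goxrwczrwa"
Count: 6

6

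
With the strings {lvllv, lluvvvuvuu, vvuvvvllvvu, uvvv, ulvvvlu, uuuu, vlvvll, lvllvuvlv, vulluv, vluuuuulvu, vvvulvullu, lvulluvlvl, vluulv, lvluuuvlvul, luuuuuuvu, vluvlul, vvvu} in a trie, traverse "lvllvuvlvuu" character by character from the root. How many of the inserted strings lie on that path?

2

Traverse "lvllvuvlvuu" character by character; count nodes along the way that are marked as word ends.
Prefixes of the query that are stored words: "lvllv", "lvllvuvlv"
Count: 2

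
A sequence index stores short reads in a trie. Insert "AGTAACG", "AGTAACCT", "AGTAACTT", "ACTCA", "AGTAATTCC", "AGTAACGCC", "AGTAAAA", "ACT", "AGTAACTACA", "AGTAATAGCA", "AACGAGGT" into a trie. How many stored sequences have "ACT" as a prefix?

Traverse to the node for "ACT", then collect every word in that subtree.
Words under "ACT": ACT, ACTCA
Count: 2

2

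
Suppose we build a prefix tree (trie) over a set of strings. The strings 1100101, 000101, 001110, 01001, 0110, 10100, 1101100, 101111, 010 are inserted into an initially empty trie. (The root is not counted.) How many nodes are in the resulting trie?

34

Insert word by word; a character creates a node only if that edge doesn't already exist:
  "1100101" → 7 new (1, 1, 0, 0, 1, 0, 1)
  "000101" → 6 new (0, 0, 0, 1, 0, 1)
  "001110" → prefix "00" already present; 4 new (1, 1, 1, 0)
  "01001" → prefix "0" already present; 4 new (1, 0, 0, 1)
  "0110" → prefix "01" already present; 2 new (1, 0)
  "10100" → prefix "1" already present; 4 new (0, 1, 0, 0)
  "1101100" → prefix "110" already present; 4 new (1, 1, 0, 0)
  "101111" → prefix "101" already present; 3 new (1, 1, 1)
  "010" → prefix "010" already present; 0 new (none)
Total nodes = 7 + 6 + 4 + 4 + 2 + 4 + 4 + 3 + 0 = 34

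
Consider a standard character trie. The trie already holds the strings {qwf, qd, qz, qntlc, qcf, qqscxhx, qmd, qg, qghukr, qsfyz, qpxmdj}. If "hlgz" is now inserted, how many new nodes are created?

4

Nothing in the trie begins with "h"; the whole of "hlgz" is new.
4 − 0 = 4 new nodes.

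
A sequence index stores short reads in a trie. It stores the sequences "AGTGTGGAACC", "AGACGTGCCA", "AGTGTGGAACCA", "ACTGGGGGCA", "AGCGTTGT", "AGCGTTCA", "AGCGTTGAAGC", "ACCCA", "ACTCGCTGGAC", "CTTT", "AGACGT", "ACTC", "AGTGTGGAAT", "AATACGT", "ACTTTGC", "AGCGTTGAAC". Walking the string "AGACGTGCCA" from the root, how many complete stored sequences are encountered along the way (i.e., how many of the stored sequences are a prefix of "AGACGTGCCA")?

2

Traverse "AGACGTGCCA" character by character; count nodes along the way that are marked as word ends.
Prefixes of the query that are stored words: "AGACGT", "AGACGTGCCA"
Count: 2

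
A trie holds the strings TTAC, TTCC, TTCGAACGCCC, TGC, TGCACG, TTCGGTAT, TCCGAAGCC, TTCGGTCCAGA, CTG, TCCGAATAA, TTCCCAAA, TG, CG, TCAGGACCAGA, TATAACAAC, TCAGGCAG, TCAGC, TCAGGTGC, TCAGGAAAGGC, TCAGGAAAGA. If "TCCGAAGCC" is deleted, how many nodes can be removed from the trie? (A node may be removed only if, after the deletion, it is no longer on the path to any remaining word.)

3

Walk "TCCGAAGCC" from the leaf back toward the root, removing each node that no remaining word uses.
The suffix "GCC" (3 nodes) is used only by "TCCGAAGCC"; the node for "TCCGAA" still has the child "T", so pruning stops there.
Nodes removed: 3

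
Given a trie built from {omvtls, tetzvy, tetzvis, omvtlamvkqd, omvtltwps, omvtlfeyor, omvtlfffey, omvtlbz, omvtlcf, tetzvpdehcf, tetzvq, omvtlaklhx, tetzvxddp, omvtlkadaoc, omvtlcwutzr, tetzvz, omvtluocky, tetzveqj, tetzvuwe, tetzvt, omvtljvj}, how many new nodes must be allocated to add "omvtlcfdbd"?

Walking "omvtlcfdbd" from the root, the first 7 characters ("omvtlcf") follow existing edges; "d" is the first miss.
So 10 − 7 = 3 new nodes.

3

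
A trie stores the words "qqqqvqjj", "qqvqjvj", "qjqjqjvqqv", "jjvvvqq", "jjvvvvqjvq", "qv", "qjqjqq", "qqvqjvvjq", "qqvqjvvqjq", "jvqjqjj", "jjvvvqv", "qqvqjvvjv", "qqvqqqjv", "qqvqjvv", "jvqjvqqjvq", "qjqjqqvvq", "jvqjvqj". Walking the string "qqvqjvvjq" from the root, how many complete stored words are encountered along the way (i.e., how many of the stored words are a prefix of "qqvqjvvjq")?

Traverse "qqvqjvvjq" character by character; count nodes along the way that are marked as word ends.
Prefixes of the query that are stored words: "qqvqjvv", "qqvqjvvjq"
Count: 2

2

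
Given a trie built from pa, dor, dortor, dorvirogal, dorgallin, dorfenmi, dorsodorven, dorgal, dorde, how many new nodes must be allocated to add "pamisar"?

Walking "pamisar" from the root, the first 2 characters ("pa") follow existing edges; "m" is the first miss.
So 7 − 2 = 5 new nodes.

5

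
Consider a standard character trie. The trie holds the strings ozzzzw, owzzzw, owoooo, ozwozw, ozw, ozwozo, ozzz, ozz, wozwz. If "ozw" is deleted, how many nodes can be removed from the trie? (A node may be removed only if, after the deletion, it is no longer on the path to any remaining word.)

0

A node on "ozw"'s path can go only if nothing else ends at it or branches off below it.
Every node on "ozw" is still needed (e.g. by "ozwozw"), so nothing is freed.
Nodes removed: 0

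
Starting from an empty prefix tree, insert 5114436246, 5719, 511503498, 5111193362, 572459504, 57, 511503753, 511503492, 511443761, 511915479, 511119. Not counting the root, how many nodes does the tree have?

Trace insertions, counting only characters that open a new branch:
  "5114436246" → 10 new (5, 1, 1, 4, 4, 3, 6, 2, 4, 6)
  "5719" → prefix "5" already present; 3 new (7, 1, 9)
  "511503498" → prefix "511" already present; 6 new (5, 0, 3, 4, 9, 8)
  "5111193362" → prefix "511" already present; 7 new (1, 1, 9, 3, 3, 6, 2)
  "572459504" → prefix "57" already present; 7 new (2, 4, 5, 9, 5, 0, 4)
  "57" → prefix "57" already present; 0 new (none)
  "511503753" → prefix "511503" already present; 3 new (7, 5, 3)
  "511503492" → prefix "51150349" already present; 1 new (2)
  "511443761" → prefix "511443" already present; 3 new (7, 6, 1)
  "511915479" → prefix "511" already present; 6 new (9, 1, 5, 4, 7, 9)
  "511119" → prefix "511119" already present; 0 new (none)
Total nodes = 10 + 3 + 6 + 7 + 7 + 0 + 3 + 1 + 3 + 6 + 0 = 46

46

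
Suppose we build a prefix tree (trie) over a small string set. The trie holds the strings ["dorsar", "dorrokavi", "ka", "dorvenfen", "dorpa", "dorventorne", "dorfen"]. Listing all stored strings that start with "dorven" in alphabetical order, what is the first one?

dorvenfen

Words with prefix "dorven", in lexicographic order: "dorvenfen", "dorventorne"
Position 1: dorvenfen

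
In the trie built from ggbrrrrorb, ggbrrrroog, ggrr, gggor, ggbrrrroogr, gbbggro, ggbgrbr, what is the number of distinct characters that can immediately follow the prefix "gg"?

3

Walk "gg" from the root, arriving at one node.
Distinct next characters after "gg": b, g, r.
That node has 3 child edges.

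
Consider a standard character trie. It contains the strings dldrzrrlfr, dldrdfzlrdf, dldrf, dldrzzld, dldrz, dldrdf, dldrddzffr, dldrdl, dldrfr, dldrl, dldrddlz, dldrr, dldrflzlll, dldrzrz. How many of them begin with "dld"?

Walk to "dld"; the words in its subtree are exactly those with that prefix.
Words under "dld": dldrddlz, dldrddzffr, dldrdf, dldrdfzlrdf, dldrdl, dldrf, dldrflzlll, dldrfr, dldrl, dldrr, dldrz, dldrzrrlfr, dldrzrz, dldrzzld
Count: 14

14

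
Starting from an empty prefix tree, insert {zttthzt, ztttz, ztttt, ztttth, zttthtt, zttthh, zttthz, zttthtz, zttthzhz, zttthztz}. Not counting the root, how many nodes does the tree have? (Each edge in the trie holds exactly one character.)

17

Count nodes per top-level branch (shared prefixes stored once):
  'z'-branch (zttthh, zttthtt, zttthtz, zttthz, zttthzhz, zttthzt, zttthztz, ztttt, ztttth, ztttz): 17 nodes
Sum: 17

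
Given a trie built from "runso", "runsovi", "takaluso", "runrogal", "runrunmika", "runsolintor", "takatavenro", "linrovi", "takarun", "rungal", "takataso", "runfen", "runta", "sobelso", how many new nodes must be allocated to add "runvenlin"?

Walking "runvenlin" from the root, the first 3 characters ("run") follow existing edges; "v" is the first miss.
So 9 − 3 = 6 new nodes.

6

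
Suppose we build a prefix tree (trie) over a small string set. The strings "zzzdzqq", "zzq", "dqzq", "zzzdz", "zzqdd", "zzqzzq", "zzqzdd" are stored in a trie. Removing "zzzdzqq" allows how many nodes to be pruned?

After clearing the end-marker at "zzzdzqq", prune upward until reaching a node still needed by another word.
The suffix "qq" (2 nodes) is used only by "zzzdzqq"; "zzzdz" is itself a stored word, so pruning stops there.
Nodes removed: 2

2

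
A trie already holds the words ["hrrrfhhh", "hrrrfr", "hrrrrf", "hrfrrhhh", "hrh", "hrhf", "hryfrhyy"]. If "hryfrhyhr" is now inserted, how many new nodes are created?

2

Walking "hryfrhyhr" from the root, the first 7 characters ("hryfrhy") follow existing edges; "h" is the first miss.
New nodes needed: |"hryfrhyhr"| − 7 = 9 − 7 = 2.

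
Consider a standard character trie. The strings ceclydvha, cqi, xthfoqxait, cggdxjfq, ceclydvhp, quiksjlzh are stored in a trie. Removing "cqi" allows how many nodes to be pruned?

Walk "cqi" from the leaf back toward the root, removing each node that no remaining word uses.
The suffix "qi" (2 nodes) is used only by "cqi"; the node for "c" still has the child "e", so pruning stops there.
Nodes removed: 2

2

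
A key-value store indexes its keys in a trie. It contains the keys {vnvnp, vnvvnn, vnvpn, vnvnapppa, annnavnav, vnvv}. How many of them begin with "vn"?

Filter for entries beginning with "vn":
Words under "vn": vnvnapppa, vnvnp, vnvpn, vnvv, vnvvnn
Count: 5

5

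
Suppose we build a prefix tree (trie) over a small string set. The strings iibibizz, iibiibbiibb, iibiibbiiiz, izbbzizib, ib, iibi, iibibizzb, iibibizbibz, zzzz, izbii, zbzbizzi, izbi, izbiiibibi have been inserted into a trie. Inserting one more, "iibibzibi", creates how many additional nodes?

The longest prefix of "iibibzibi" already in the trie is "iibib" (length 5).
New nodes needed: |"iibibzibi"| − 5 = 9 − 5 = 4.

4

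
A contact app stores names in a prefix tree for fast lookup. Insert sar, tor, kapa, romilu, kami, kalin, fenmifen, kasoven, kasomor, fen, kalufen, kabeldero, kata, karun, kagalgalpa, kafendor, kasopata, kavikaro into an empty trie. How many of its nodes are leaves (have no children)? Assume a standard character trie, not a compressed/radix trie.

17

A leaf is a node with no children — equivalently, the end of a word that is not a proper prefix of any other stored word.
Those words: "fenmifen", "kabeldero", "kafendor", "kagalgalpa", "kalin", "kalufen", "kami", "kapa", "karun", "kasomor", "kasopata", "kasoven", "kata", "kavikaro", "romilu", "sar", "tor"
Leaf count: 17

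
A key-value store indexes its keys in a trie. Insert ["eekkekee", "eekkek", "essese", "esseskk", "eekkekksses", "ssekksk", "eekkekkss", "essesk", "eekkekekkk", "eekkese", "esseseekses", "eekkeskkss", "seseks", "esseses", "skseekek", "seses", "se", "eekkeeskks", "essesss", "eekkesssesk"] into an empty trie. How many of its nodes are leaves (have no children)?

15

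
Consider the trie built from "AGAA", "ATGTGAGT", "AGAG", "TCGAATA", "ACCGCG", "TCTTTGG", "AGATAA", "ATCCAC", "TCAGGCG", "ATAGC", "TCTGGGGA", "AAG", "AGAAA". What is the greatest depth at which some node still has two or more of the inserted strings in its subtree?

Look for the deepest trie node that still has at least two words in its subtree.
e.g. "AGAA" and "AGAAA" share the prefix "AGAA" of length 4; no pair shares a longer one.
Longest shared-prefix length: 4

4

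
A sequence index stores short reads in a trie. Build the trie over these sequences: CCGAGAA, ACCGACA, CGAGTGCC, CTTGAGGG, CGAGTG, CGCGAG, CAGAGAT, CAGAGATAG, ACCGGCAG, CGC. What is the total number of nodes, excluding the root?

Trace insertions, counting only characters that open a new branch:
  "CCGAGAA" → 7 new (C, C, G, A, G, A, A)
  "ACCGACA" → 7 new (A, C, C, G, A, C, A)
  "CGAGTGCC" → prefix "C" already present; 7 new (G, A, G, T, G, C, C)
  "CTTGAGGG" → prefix "C" already present; 7 new (T, T, G, A, G, G, G)
  "CGAGTG" → prefix "CGAGTG" already present; 0 new (none)
  "CGCGAG" → prefix "CG" already present; 4 new (C, G, A, G)
  "CAGAGAT" → prefix "C" already present; 6 new (A, G, A, G, A, T)
  "CAGAGATAG" → prefix "CAGAGAT" already present; 2 new (A, G)
  "ACCGGCAG" → prefix "ACCG" already present; 4 new (G, C, A, G)
  "CGC" → prefix "CGC" already present; 0 new (none)
Total nodes = 7 + 7 + 7 + 7 + 0 + 4 + 6 + 2 + 4 + 0 = 44

44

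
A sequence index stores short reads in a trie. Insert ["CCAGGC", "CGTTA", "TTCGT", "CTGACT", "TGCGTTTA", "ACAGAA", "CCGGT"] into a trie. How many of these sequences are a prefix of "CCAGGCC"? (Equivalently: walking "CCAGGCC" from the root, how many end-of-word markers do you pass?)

1

Check each prefix of "CCAGGCC" against the stored set — each match is an end-marker on the path.
Prefixes of the query that are stored words: "CCAGGC"
Count: 1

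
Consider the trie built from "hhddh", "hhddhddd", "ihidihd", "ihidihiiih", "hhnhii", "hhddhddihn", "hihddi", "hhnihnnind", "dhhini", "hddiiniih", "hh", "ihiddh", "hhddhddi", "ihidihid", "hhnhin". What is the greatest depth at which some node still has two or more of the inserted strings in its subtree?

Equivalently: take the maximum, over all pairs, of their longest common prefix length.
e.g. "hhddhddi" and "hhddhddihn" share the prefix "hhddhddi" of length 8; no pair shares a longer one.
Longest shared-prefix length: 8

8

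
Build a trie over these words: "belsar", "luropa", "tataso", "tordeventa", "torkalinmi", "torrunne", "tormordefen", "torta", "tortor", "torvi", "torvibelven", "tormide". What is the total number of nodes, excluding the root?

Insert word by word; a character creates a node only if that edge doesn't already exist:
  "belsar" → 6 new (b, e, l, s, a, r)
  "luropa" → 6 new (l, u, r, o, p, a)
  "tataso" → 6 new (t, a, t, a, s, o)
  "tordeventa" → prefix "t" already present; 9 new (o, r, d, e, v, e, n, t, a)
  "torkalinmi" → prefix "tor" already present; 7 new (k, a, l, i, n, m, i)
  "torrunne" → prefix "tor" already present; 5 new (r, u, n, n, e)
  "tormordefen" → prefix "tor" already present; 8 new (m, o, r, d, e, f, e, n)
  "torta" → prefix "tor" already present; 2 new (t, a)
  "tortor" → prefix "tort" already present; 2 new (o, r)
  "torvi" → prefix "tor" already present; 2 new (v, i)
  "torvibelven" → prefix "torvi" already present; 6 new (b, e, l, v, e, n)
  "tormide" → prefix "torm" already present; 3 new (i, d, e)
Total nodes = 6 + 6 + 6 + 9 + 7 + 5 + 8 + 2 + 2 + 2 + 6 + 3 = 62

62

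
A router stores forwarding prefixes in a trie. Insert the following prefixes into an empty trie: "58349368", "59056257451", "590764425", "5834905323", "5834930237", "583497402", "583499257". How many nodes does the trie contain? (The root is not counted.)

41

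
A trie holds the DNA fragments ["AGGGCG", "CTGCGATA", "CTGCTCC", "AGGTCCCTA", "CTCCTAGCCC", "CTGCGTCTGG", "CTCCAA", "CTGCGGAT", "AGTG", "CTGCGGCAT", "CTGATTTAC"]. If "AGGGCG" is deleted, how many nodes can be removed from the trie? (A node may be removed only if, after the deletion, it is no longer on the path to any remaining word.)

Walk "AGGGCG" from the leaf back toward the root, removing each node that no remaining word uses.
The suffix "GCG" (3 nodes) is used only by "AGGGCG"; the node for "AGG" still has the child "T", so pruning stops there.
Nodes removed: 3

3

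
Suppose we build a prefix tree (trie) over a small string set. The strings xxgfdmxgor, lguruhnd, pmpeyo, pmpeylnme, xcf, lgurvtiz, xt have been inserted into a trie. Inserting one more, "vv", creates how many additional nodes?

Nothing in the trie begins with "v"; the whole of "vv" is new.
2 − 0 = 2 new nodes.

2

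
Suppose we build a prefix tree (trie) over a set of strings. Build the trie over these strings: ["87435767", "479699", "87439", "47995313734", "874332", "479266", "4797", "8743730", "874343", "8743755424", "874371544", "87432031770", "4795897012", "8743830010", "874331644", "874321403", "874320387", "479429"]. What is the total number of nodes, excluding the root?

Insert word by word; a character creates a node only if that edge doesn't already exist:
  "87435767" → 8 new (8, 7, 4, 3, 5, 7, 6, 7)
  "479699" → 6 new (4, 7, 9, 6, 9, 9)
  "87439" → prefix "8743" already present; 1 new (9)
  "47995313734" → prefix "479" already present; 8 new (9, 5, 3, 1, 3, 7, 3, 4)
  "874332" → prefix "8743" already present; 2 new (3, 2)
  "479266" → prefix "479" already present; 3 new (2, 6, 6)
  "4797" → prefix "479" already present; 1 new (7)
  "8743730" → prefix "8743" already present; 3 new (7, 3, 0)
  "874343" → prefix "8743" already present; 2 new (4, 3)
  "8743755424" → prefix "87437" already present; 5 new (5, 5, 4, 2, 4)
  "874371544" → prefix "87437" already present; 4 new (1, 5, 4, 4)
  "87432031770" → prefix "8743" already present; 7 new (2, 0, 3, 1, 7, 7, 0)
  "4795897012" → prefix "479" already present; 7 new (5, 8, 9, 7, 0, 1, 2)
  "8743830010" → prefix "8743" already present; 6 new (8, 3, 0, 0, 1, 0)
  "874331644" → prefix "87433" already present; 4 new (1, 6, 4, 4)
  "874321403" → prefix "87432" already present; 4 new (1, 4, 0, 3)
  "874320387" → prefix "8743203" already present; 2 new (8, 7)
  "479429" → prefix "479" already present; 3 new (4, 2, 9)
Total nodes = 8 + 6 + 1 + 8 + 2 + 3 + 1 + 3 + 2 + 5 + 4 + 7 + 7 + 6 + 4 + 4 + 2 + 3 = 76

76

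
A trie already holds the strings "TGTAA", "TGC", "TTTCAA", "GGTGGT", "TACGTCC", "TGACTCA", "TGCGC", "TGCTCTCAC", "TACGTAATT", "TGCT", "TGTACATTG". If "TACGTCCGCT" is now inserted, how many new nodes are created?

3

Walking "TACGTCCGCT" from the root, the first 7 characters ("TACGTCC") follow existing edges; "G" is the first miss.
New nodes needed: |"TACGTCCGCT"| − 7 = 10 − 7 = 3.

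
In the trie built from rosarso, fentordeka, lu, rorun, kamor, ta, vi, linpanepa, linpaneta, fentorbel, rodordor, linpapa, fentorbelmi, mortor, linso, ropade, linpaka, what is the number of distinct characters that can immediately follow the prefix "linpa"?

3

The children of the "linpa" node are the distinct next characters among strings starting with "linpa".
Characters that immediately follow "linpa" among the stored strings: {k, n, p}.
That node has 3 child edges.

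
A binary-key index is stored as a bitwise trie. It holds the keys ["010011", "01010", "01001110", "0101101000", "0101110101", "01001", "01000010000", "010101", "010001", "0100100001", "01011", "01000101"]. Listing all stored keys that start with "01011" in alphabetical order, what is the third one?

Filter for "01011…" and sort: "01011", "0101101000", "0101110101"
The 3rd is 0101110101.

0101110101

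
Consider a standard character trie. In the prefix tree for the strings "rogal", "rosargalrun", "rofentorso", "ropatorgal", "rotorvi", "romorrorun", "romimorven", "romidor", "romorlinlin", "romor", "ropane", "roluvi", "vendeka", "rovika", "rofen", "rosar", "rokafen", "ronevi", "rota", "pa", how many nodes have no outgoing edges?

17

Leaves are exactly the stored words that no other stored word extends.
Those words: "pa", "rofentorso", "rogal", "rokafen", "roluvi", "romidor", "romimorven", "romorlinlin", "romorrorun", "ronevi", "ropane", "ropatorgal", "rosargalrun", "rota", "rotorvi", "rovika", "vendeka"
Leaf count: 17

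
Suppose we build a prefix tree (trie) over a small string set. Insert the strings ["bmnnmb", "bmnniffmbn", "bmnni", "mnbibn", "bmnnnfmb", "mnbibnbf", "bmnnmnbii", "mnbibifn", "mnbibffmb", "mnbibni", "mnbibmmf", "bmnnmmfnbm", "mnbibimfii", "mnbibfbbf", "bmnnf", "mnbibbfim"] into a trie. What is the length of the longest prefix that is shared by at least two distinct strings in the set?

The deepest shared node is where two words last agree before diverging.
"mnbibfbbf" and "mnbibffmb" agree on "mnbibf" (6 characters) before diverging; nothing deeper is shared.
Longest shared-prefix length: 6

6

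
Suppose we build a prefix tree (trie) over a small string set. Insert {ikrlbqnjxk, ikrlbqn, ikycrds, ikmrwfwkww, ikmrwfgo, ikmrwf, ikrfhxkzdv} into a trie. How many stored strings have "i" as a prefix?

Traverse to the node for "i", then collect every word in that subtree.
Matches: "ikmrwf", "ikmrwfgo", "ikmrwfwkww", "ikrfhxkzdv", "ikrlbqn", "ikrlbqnjxk", "ikycrds"
Count: 7

7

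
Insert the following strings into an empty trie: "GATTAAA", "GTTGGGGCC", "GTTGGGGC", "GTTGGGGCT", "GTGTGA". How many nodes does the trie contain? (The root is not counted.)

Trace insertions, counting only characters that open a new branch:
  "GATTAAA" → 7 new (G, A, T, T, A, A, A)
  "GTTGGGGCC" → prefix "G" already present; 8 new (T, T, G, G, G, G, C, C)
  "GTTGGGGC" → prefix "GTTGGGGC" already present; 0 new (none)
  "GTTGGGGCT" → prefix "GTTGGGGC" already present; 1 new (T)
  "GTGTGA" → prefix "GT" already present; 4 new (G, T, G, A)
Total nodes = 7 + 8 + 0 + 1 + 4 = 20

20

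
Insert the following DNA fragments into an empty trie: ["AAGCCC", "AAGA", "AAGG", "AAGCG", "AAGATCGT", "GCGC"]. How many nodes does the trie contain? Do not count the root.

17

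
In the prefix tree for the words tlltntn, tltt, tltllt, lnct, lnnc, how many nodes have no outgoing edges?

A leaf is a node with no children — equivalently, the end of a word that is not a proper prefix of any other stored word.
Those words: "lnct", "lnnc", "tlltntn", "tltllt", "tltt"
Leaf count: 5

5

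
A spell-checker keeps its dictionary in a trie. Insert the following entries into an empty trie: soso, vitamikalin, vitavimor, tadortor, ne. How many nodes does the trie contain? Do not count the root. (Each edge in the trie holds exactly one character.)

30

Count nodes per top-level branch (shared prefixes stored once):
  'n'-branch (ne): 2 nodes
  's'-branch (soso): 4 nodes
  't'-branch (tadortor): 8 nodes
  'v'-branch (vitamikalin, vitavimor): 16 nodes
Sum: 30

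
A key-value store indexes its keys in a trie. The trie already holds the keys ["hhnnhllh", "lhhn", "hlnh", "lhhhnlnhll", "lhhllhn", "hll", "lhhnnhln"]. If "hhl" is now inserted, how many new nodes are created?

Walking "hhl" from the root, the first 2 characters ("hh") follow existing edges; "l" is the first miss.
So 3 − 2 = 1 new nodes.

1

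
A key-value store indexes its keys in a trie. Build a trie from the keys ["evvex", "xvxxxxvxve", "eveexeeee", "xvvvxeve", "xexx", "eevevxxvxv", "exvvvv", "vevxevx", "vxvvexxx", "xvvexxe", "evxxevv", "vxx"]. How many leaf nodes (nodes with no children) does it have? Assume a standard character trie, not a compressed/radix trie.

Leaves are exactly the stored words that no other stored word extends.
Those words: "eevevxxvxv", "eveexeeee", "evvex", "evxxevv", "exvvvv", "vevxevx", "vxvvexxx", "vxx", "xexx", "xvvexxe", "xvvvxeve", "xvxxxxvxve"
Leaf count: 12

12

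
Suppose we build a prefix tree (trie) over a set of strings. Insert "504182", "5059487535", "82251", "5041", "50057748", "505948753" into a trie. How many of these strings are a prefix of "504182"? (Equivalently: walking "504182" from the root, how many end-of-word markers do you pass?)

2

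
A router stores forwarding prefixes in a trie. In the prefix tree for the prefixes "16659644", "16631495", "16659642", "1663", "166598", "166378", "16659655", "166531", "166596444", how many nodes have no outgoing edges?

7

Leaves are exactly the stored words that no other stored word extends.
Those words: "16631495", "166378", "166531", "16659642", "166596444", "16659655", "166598"
Leaf count: 7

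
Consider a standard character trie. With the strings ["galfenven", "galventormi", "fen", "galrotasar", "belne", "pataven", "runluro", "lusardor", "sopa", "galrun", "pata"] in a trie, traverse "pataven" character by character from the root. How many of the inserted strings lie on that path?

Traverse "pataven" character by character; count nodes along the way that are marked as word ends.
Prefixes of the query that are stored words: "pata", "pataven"
Count: 2

2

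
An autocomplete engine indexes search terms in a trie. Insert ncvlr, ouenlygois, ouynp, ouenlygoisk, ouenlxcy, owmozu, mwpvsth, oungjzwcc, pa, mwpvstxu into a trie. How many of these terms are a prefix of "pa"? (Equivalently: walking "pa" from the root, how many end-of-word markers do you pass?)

1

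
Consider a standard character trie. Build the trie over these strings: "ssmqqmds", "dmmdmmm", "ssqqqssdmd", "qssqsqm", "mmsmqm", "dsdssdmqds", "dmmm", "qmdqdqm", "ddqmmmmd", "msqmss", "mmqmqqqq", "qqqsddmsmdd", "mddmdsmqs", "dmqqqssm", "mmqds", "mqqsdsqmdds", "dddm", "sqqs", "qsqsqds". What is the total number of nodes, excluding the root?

116

For each word, the new-node count is its length minus the longest prefix already in the trie:
  "ssmqqmds" → 8 new (s, s, m, q, q, m, d, s)
  "dmmdmmm" → 7 new (d, m, m, d, m, m, m)
  "ssqqqssdmd" → prefix "ss" already present; 8 new (q, q, q, s, s, d, m, d)
  "qssqsqm" → 7 new (q, s, s, q, s, q, m)
  "mmsmqm" → 6 new (m, m, s, m, q, m)
  "dsdssdmqds" → prefix "d" already present; 9 new (s, d, s, s, d, m, q, d, s)
  "dmmm" → prefix "dmm" already present; 1 new (m)
  "qmdqdqm" → prefix "q" already present; 6 new (m, d, q, d, q, m)
  "ddqmmmmd" → prefix "d" already present; 7 new (d, q, m, m, m, m, d)
  "msqmss" → prefix "m" already present; 5 new (s, q, m, s, s)
  "mmqmqqqq" → prefix "mm" already present; 6 new (q, m, q, q, q, q)
  "qqqsddmsmdd" → prefix "q" already present; 10 new (q, q, s, d, d, m, s, m, d, d)
  "mddmdsmqs" → prefix "m" already present; 8 new (d, d, m, d, s, m, q, s)
  "dmqqqssm" → prefix "dm" already present; 6 new (q, q, q, s, s, m)
  "mmqds" → prefix "mmq" already present; 2 new (d, s)
  "mqqsdsqmdds" → prefix "m" already present; 10 new (q, q, s, d, s, q, m, d, d, s)
  "dddm" → prefix "dd" already present; 2 new (d, m)
  "sqqs" → prefix "s" already present; 3 new (q, q, s)
  "qsqsqds" → prefix "qs" already present; 5 new (q, s, q, d, s)
Total nodes = 8 + 7 + 8 + 7 + 6 + 9 + 1 + 6 + 7 + 5 + 6 + 10 + 8 + 6 + 2 + 10 + 2 + 3 + 5 = 116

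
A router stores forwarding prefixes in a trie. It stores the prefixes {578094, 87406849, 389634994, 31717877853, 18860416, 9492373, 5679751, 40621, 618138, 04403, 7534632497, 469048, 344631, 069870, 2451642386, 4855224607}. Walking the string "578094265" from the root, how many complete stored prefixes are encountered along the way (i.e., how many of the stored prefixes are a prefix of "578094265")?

Traverse "578094265" character by character; count nodes along the way that are marked as word ends.
Prefixes of the query that are stored words: "578094"
Count: 1

1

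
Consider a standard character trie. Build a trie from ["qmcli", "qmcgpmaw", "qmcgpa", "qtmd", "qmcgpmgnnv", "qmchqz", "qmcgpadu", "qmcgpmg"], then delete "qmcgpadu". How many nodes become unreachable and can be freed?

2

Walk "qmcgpadu" from the leaf back toward the root, removing each node that no remaining word uses.
The suffix "du" (2 nodes) is used only by "qmcgpadu"; "qmcgpa" is itself a stored word, so pruning stops there.
Nodes removed: 2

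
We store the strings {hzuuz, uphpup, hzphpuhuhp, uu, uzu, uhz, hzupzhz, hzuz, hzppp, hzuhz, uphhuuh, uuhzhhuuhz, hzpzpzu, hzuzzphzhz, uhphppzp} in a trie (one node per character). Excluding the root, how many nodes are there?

Insert word by word; a character creates a node only if that edge doesn't already exist:
  "hzuuz" → 5 new (h, z, u, u, z)
  "uphpup" → 6 new (u, p, h, p, u, p)
  "hzphpuhuhp" → prefix "hz" already present; 8 new (p, h, p, u, h, u, h, p)
  "uu" → prefix "u" already present; 1 new (u)
  "uzu" → prefix "u" already present; 2 new (z, u)
  "uhz" → prefix "u" already present; 2 new (h, z)
  "hzupzhz" → prefix "hzu" already present; 4 new (p, z, h, z)
  "hzuz" → prefix "hzu" already present; 1 new (z)
  "hzppp" → prefix "hzp" already present; 2 new (p, p)
  "hzuhz" → prefix "hzu" already present; 2 new (h, z)
  "uphhuuh" → prefix "uph" already present; 4 new (h, u, u, h)
  "uuhzhhuuhz" → prefix "uu" already present; 8 new (h, z, h, h, u, u, h, z)
  "hzpzpzu" → prefix "hzp" already present; 4 new (z, p, z, u)
  "hzuzzphzhz" → prefix "hzuz" already present; 6 new (z, p, h, z, h, z)
  "uhphppzp" → prefix "uh" already present; 6 new (p, h, p, p, z, p)
Total nodes = 5 + 6 + 8 + 1 + 2 + 2 + 4 + 1 + 2 + 2 + 4 + 8 + 4 + 6 + 6 = 61

61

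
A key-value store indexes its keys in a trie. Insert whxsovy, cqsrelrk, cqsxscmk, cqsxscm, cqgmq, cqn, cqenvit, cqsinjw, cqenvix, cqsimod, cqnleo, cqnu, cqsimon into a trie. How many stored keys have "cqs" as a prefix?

6

Traverse to the node for "cqs", then collect every word in that subtree.
Words under "cqs": cqsimod, cqsimon, cqsinjw, cqsrelrk, cqsxscm, cqsxscmk
Count: 6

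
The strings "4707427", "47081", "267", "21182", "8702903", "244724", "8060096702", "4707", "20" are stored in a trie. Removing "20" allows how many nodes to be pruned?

1

A node on "20"'s path can go only if nothing else ends at it or branches off below it.
The suffix "0" (1 node) is used only by "20"; the node for "2" still has the child "6", so pruning stops there.
Nodes removed: 1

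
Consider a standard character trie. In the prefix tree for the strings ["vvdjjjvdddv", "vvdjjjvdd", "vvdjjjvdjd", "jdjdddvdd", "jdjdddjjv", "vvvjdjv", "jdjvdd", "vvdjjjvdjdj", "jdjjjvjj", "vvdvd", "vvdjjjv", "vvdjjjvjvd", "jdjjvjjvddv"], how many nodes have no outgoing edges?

10

Leaves are exactly the stored words that no other stored word extends.
Those words: "jdjdddjjv", "jdjdddvdd", "jdjjjvjj", "jdjjvjjvddv", "jdjvdd", "vvdjjjvdddv", "vvdjjjvdjdj", "vvdjjjvjvd", "vvdvd", "vvvjdjv"
Leaf count: 10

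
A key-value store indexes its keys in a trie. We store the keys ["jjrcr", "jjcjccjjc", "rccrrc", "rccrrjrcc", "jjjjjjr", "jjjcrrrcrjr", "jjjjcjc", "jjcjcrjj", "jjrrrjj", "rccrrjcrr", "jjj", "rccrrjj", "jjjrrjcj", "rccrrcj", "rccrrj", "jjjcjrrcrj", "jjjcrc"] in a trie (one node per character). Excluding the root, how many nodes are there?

Count nodes per top-level branch (shared prefixes stored once):
  'j'-branch (jjcjccjjc, jjcjcrjj, jjj, jjjcjrrcrj, jjjcrc, jjjcrrrcrjr, jjjjcjc, jjjjjjr, jjjrrjcj, jjrcr, jjrrrjj): 47 nodes
  'r'-branch (rccrrc, rccrrcj, rccrrj, rccrrjcrr, rccrrjj, rccrrjrcc): 15 nodes
Sum: 62

62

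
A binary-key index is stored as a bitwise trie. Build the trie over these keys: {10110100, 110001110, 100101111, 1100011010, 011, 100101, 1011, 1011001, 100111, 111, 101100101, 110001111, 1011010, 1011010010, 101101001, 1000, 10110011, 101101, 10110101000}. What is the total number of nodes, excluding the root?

Trace insertions, counting only characters that open a new branch:
  "10110100" → 8 new (1, 0, 1, 1, 0, 1, 0, 0)
  "110001110" → prefix "1" already present; 8 new (1, 0, 0, 0, 1, 1, 1, 0)
  "100101111" → prefix "10" already present; 7 new (0, 1, 0, 1, 1, 1, 1)
  "1100011010" → prefix "1100011" already present; 3 new (0, 1, 0)
  "011" → 3 new (0, 1, 1)
  "100101" → prefix "100101" already present; 0 new (none)
  "1011" → prefix "1011" already present; 0 new (none)
  "1011001" → prefix "10110" already present; 2 new (0, 1)
  "100111" → prefix "1001" already present; 2 new (1, 1)
  "111" → prefix "11" already present; 1 new (1)
  "101100101" → prefix "1011001" already present; 2 new (0, 1)
  "110001111" → prefix "11000111" already present; 1 new (1)
  "1011010" → prefix "1011010" already present; 0 new (none)
  "1011010010" → prefix "10110100" already present; 2 new (1, 0)
  "101101001" → prefix "101101001" already present; 0 new (none)
  "1000" → prefix "100" already present; 1 new (0)
  "10110011" → prefix "1011001" already present; 1 new (1)
  "101101" → prefix "101101" already present; 0 new (none)
  "10110101000" → prefix "1011010" already present; 4 new (1, 0, 0, 0)
Total nodes = 8 + 8 + 7 + 3 + 3 + 0 + 0 + 2 + 2 + 1 + 2 + 1 + 0 + 2 + 0 + 1 + 1 + 0 + 4 = 45

45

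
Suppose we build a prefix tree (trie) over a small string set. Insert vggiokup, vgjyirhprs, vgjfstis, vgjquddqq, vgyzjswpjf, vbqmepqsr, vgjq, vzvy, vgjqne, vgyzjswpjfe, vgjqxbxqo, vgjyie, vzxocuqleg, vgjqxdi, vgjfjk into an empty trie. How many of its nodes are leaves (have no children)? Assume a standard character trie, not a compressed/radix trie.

Leaves are exactly the stored words that no other stored word extends.
Those words: "vbqmepqsr", "vggiokup", "vgjfjk", "vgjfstis", "vgjqne", "vgjquddqq", "vgjqxbxqo", "vgjqxdi", "vgjyie", "vgjyirhprs", "vgyzjswpjfe", "vzvy", "vzxocuqleg"
Leaf count: 13

13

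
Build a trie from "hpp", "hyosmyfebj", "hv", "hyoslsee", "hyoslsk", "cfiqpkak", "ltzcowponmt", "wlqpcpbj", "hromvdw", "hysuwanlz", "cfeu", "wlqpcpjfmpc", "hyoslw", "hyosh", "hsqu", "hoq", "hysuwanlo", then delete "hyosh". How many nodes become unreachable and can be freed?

After clearing the end-marker at "hyosh", prune upward until reaching a node still needed by another word.
The suffix "h" (1 node) is used only by "hyosh"; the node for "hyos" still has the child "m", so pruning stops there.
Nodes removed: 1

1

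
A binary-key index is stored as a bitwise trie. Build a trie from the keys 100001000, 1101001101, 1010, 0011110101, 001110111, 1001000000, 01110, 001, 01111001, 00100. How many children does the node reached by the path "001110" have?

Follow the path "001110" to its node, then look at its outgoing edges.
Distinct next characters after "001110": 1.
That node has 1 child edge.

1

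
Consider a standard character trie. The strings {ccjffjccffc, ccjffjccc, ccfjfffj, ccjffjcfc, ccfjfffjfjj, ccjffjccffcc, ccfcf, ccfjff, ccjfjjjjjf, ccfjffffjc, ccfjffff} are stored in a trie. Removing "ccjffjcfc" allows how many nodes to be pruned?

2

A node on "ccjffjcfc"'s path can go only if nothing else ends at it or branches off below it.
The suffix "fc" (2 nodes) is used only by "ccjffjcfc"; the node for "ccjffjc" still has the child "c", so pruning stops there.
Nodes removed: 2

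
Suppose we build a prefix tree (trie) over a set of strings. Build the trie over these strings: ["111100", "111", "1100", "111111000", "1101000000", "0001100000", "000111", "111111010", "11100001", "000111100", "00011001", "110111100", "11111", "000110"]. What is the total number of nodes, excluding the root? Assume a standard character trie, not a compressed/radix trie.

47

Insert word by word; a character creates a node only if that edge doesn't already exist:
  "111100" → 6 new (1, 1, 1, 1, 0, 0)
  "111" → prefix "111" already present; 0 new (none)
  "1100" → prefix "11" already present; 2 new (0, 0)
  "111111000" → prefix "1111" already present; 5 new (1, 1, 0, 0, 0)
  "1101000000" → prefix "110" already present; 7 new (1, 0, 0, 0, 0, 0, 0)
  "0001100000" → 10 new (0, 0, 0, 1, 1, 0, 0, 0, 0, 0)
  "000111" → prefix "00011" already present; 1 new (1)
  "111111010" → prefix "1111110" already present; 2 new (1, 0)
  "11100001" → prefix "111" already present; 5 new (0, 0, 0, 0, 1)
  "000111100" → prefix "000111" already present; 3 new (1, 0, 0)
  "00011001" → prefix "0001100" already present; 1 new (1)
  "110111100" → prefix "1101" already present; 5 new (1, 1, 1, 0, 0)
  "11111" → prefix "11111" already present; 0 new (none)
  "000110" → prefix "000110" already present; 0 new (none)
Total nodes = 6 + 0 + 2 + 5 + 7 + 10 + 1 + 2 + 5 + 3 + 1 + 5 + 0 + 0 = 47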